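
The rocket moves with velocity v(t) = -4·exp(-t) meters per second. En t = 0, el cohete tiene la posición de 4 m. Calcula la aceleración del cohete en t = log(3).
Partiendo de la velocidad v(t) = -4·exp(-t), tomamos 1 derivada. La derivada de la velocidad da la aceleración: a(t) = 4·exp(-t). Usando a(t) = 4·exp(-t) y sustituyendo t = log(3), encontramos a = 4/3.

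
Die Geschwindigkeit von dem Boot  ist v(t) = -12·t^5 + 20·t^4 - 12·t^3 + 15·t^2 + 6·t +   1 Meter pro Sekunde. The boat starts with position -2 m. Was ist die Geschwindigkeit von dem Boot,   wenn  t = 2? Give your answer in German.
Wir haben die Geschwindigkeit v(t) = -12·t^5 + 20·t^4 - 12·t^3 + 15·t^2 + 6·t + 1. Durch Einsetzen von t = 2: v(2) = -87.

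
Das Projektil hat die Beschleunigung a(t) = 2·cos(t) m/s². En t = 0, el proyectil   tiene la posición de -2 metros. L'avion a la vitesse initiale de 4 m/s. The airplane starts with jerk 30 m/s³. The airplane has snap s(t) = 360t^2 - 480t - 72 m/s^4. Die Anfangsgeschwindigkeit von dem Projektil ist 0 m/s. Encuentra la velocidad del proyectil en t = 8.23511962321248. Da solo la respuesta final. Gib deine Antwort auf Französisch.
La réponse est 1.85648386169185.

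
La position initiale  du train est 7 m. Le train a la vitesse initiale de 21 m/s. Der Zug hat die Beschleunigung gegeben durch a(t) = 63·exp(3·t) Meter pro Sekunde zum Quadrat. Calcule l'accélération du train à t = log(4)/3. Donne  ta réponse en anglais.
From the given acceleration equation a(t) = 63·exp(3·t), we substitute t = log(4)/3 to get a = 252.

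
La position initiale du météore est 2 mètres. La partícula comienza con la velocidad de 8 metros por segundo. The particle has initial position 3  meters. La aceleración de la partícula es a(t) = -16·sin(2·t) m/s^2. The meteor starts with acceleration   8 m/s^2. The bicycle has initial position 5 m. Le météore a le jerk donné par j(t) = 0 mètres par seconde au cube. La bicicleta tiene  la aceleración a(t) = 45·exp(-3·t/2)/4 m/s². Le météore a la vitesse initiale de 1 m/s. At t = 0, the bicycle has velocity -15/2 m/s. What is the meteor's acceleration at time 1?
We need to integrate our jerk equation j(t) = 0 1 time. Finding the integral of j(t) and using a(0) = 8: a(t) = 8. Using a(t) = 8 and substituting t = 1, we find a = 8.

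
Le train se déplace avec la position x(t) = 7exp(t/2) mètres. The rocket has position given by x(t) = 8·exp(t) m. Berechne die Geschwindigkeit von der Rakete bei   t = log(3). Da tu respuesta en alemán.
Wir müssen unsere Gleichung für die Position x(t) = 8·exp(t) 1-mal ableiten. Die Ableitung von der Position ergibt die Geschwindigkeit: v(t) = 8·exp(t). Mit v(t) = 8·exp(t) und Einsetzen von t = log(3), finden wir v = 24.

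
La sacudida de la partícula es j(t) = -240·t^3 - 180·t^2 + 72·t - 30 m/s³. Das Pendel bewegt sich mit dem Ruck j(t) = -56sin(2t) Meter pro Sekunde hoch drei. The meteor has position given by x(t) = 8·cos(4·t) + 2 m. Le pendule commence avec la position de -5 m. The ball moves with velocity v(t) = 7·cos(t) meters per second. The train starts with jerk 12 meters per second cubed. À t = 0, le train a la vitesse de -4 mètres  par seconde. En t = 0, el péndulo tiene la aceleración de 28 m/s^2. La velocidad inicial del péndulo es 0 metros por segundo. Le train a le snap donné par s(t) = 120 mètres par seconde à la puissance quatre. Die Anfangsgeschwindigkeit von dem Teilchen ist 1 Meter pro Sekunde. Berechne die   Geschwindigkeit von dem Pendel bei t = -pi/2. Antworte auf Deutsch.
Um dies zu lösen, müssen wir 2 Stammfunktionen unserer Gleichung für den Ruck j(t) = -56·sin(2·t) finden. Die Stammfunktion von dem Ruck, mit a(0) = 28, ergibt die Beschleunigung: a(t) = 28·cos(2·t). Das Integral von der Beschleunigung, mit v(0) = 0, ergibt die Geschwindigkeit: v(t) = 14·sin(2·t). Mit v(t) = 14·sin(2·t) und Einsetzen von t = -pi/2, finden wir v = 0.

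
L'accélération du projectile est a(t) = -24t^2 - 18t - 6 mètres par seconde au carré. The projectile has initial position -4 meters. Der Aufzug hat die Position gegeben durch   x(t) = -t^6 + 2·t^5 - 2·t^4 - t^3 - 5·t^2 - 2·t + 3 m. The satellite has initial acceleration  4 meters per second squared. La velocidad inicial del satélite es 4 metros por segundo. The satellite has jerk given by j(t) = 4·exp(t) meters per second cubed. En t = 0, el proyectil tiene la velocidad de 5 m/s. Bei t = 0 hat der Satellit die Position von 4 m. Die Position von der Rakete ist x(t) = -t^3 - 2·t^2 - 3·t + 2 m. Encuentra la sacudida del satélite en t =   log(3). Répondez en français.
De l'équation du jerk j(t) = 4·exp(t), nous substituons t = log(3) pour obtenir j = 12.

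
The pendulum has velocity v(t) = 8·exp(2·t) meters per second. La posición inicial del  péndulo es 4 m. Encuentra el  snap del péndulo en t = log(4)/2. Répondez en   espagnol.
Para resolver esto, necesitamos tomar 3 derivadas de nuestra ecuación de la velocidad v(t) = 8·exp(2·t). La derivada de la velocidad da la aceleración: a(t) = 16·exp(2·t). Derivando la aceleración, obtenemos la sacudida: j(t) = 32·exp(2·t). Tomando d/dt de j(t), encontramos s(t) = 64·exp(2·t). Tenemos el snap s(t) = 64·exp(2·t). Sustituyendo t = log(4)/2: s(log(4)/2) = 256.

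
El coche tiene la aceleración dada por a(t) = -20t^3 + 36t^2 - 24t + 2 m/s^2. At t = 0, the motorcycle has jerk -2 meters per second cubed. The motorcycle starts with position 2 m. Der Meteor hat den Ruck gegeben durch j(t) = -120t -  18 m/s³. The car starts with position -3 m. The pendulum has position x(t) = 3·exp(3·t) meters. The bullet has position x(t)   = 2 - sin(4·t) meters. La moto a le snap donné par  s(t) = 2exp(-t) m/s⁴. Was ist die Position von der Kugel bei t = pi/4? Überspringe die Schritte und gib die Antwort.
x(pi/4) = 2.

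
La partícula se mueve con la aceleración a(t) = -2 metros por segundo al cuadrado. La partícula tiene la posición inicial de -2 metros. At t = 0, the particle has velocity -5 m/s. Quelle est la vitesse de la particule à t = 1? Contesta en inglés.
We need to integrate our acceleration equation a(t) = -2 1 time. Taking ∫a(t)dt and applying v(0) = -5, we find v(t) = -2·t - 5. We have velocity v(t) = -2·t - 5. Substituting t = 1: v(1) = -7.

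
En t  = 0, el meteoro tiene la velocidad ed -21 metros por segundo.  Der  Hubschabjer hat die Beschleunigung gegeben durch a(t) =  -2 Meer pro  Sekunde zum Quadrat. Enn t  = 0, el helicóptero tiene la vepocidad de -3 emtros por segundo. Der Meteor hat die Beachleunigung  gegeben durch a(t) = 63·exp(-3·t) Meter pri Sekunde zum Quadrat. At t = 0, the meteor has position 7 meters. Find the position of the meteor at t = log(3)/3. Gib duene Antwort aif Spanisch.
Partiendo de la aceleración a(t) = 63·exp(-3·t), tomamos 2 antiderivadas. Tomando ∫a(t)dt y aplicando v(0) = -21, encontramos v(t) = -21·exp(-3·t). Tomando ∫v(t)dt y aplicando x(0) = 7, encontramos x(t) = 7·exp(-3·t). Usando x(t) = 7·exp(-3·t) y sustituyendo t = log(3)/3, encontramos x = 7/3.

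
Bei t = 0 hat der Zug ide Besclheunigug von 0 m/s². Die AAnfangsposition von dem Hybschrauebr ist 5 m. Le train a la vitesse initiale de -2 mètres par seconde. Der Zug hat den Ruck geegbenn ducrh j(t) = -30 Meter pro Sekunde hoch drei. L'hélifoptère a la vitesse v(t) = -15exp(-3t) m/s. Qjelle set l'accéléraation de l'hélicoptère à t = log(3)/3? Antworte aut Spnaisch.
Para resolver esto, necesitamos tomar 1 derivada de nuestra ecuación de la velocidad v(t) = -15·exp(-3·t). Tomando d/dt de v(t), encontramos a(t) = 45·exp(-3·t). Usando a(t) = 45·exp(-3·t) y sustituyendo t = log(3)/3, encontramos a = 15.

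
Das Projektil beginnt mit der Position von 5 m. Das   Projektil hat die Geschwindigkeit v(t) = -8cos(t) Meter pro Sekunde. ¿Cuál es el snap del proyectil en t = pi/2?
Debemos derivar nuestra ecuación de la velocidad v(t) = -8·cos(t) 3 veces. Tomando d/dt de v(t), encontramos a(t) = 8·sin(t). Tomando d/dt de a(t), encontramos j(t) = 8·cos(t). Derivando la sacudida, obtenemos el snap: s(t) = -8·sin(t). Tenemos el snap s(t) = -8·sin(t). Sustituyendo t = pi/2: s(pi/2) = -8.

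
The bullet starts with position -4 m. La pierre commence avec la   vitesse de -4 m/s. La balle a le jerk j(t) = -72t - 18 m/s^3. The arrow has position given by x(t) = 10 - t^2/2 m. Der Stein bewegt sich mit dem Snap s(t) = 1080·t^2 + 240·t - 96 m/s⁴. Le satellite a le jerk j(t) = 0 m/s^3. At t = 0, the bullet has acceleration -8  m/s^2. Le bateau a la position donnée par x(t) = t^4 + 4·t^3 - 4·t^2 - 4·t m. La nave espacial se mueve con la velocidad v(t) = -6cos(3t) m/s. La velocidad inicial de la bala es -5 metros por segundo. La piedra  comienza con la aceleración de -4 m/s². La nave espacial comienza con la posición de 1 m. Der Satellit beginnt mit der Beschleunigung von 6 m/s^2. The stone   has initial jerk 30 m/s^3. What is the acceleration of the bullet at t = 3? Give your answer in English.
To solve this, we need to take 1 antiderivative of our jerk equation j(t) = -72·t - 18. The antiderivative of jerk is acceleration. Using a(0) = -8, we get a(t) = -36·t^2 - 18·t - 8. From the given acceleration equation a(t) = -36·t^2 - 18·t - 8, we substitute t = 3 to get a = -386.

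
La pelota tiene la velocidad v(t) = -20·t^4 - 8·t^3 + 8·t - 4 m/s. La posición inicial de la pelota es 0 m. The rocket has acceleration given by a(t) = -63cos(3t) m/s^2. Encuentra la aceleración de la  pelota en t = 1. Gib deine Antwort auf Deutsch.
Um dies zu lösen, müssen wir 1 Ableitung unserer Gleichung für die Geschwindigkeit v(t) = -20·t^4 - 8·t^3 + 8·t - 4 nehmen. Durch Ableiten von der Geschwindigkeit erhalten wir die Beschleunigung: a(t) = -80·t^3 - 24·t^2 + 8. Wir haben die Beschleunigung a(t) = -80·t^3 - 24·t^2 + 8. Durch Einsetzen von t = 1: a(1) = -96.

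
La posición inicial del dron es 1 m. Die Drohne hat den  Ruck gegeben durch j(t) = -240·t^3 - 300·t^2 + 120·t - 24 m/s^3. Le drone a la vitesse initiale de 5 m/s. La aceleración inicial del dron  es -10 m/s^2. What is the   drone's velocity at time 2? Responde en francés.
Nous devons trouver la primitive de notre équation du jerk j(t) = -240·t^3 - 300·t^2 + 120·t - 24 2 fois. En intégrant le jerk et en utilisant la condition initiale a(0) = -10, nous obtenons a(t) = -60·t^4 - 100·t^3 + 60·t^2 - 24·t - 10. En intégrant l'accélération et en utilisant la condition initiale v(0) = 5, nous obtenons v(t) = -12·t^5 - 25·t^4 + 20·t^3 - 12·t^2 - 10·t + 5. Nous avons la vitesse v(t) = -12·t^5 - 25·t^4 + 20·t^3 - 12·t^2 - 10·t + 5. En substituant t = 2: v(2) = -687.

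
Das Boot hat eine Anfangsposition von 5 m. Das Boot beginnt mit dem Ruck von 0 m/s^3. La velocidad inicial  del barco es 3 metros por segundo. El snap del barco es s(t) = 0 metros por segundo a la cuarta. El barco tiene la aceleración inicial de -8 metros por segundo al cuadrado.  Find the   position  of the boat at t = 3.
To solve this, we need to take 4 integrals of our snap equation s(t) = 0. Finding the antiderivative of s(t) and using j(0) = 0: j(t) = 0. Finding the antiderivative of j(t) and using a(0) = -8: a(t) = -8. Finding the antiderivative of a(t) and using v(0) = 3: v(t) = 3 - 8·t. Taking ∫v(t)dt and applying x(0) = 5, we find x(t) = -4·t^2 + 3·t + 5. From the given position equation x(t) = -4·t^2 + 3·t + 5, we substitute t = 3 to get x = -22.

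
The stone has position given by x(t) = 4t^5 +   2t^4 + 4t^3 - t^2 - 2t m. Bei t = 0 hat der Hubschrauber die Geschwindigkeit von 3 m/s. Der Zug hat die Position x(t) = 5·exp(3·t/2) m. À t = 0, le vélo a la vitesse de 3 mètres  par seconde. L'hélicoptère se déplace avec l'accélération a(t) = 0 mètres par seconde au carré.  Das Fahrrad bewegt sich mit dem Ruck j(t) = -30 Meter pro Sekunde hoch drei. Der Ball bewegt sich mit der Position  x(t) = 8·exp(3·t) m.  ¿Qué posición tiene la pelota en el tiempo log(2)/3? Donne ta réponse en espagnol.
De la ecuación de la posición x(t) = 8·exp(3·t), sustituimos t = log(2)/3 para obtener x = 16.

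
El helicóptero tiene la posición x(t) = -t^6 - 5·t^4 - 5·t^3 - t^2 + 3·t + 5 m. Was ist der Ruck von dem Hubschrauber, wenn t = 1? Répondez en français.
Nous devons dériver notre équation de la position x(t) = -t^6 - 5·t^4 - 5·t^3 - t^2 + 3·t + 5 3 fois. En prenant d/dt de x(t), nous trouvons v(t) = -6·t^5 - 20·t^3 - 15·t^2 - 2·t + 3. La dérivée de la vitesse donne l'accélération: a(t) = -30·t^4 - 60·t^2 - 30·t - 2. En prenant d/dt de a(t), nous trouvons j(t) = -120·t^3 - 120·t - 30. Nous avons le jerk j(t) = -120·t^3 - 120·t - 30. En substituant t = 1: j(1) = -270.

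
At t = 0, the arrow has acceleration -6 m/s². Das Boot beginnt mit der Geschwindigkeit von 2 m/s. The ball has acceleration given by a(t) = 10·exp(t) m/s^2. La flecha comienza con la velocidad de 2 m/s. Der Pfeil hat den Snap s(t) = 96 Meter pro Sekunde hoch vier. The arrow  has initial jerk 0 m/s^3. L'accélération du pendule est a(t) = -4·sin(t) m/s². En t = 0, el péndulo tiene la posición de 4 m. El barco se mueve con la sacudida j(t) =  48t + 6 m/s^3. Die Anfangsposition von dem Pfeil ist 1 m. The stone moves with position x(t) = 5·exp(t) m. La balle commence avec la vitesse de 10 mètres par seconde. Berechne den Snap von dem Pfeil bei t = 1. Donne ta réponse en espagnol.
Tenemos el snap s(t) = 96. Sustituyendo t = 1: s(1) = 96.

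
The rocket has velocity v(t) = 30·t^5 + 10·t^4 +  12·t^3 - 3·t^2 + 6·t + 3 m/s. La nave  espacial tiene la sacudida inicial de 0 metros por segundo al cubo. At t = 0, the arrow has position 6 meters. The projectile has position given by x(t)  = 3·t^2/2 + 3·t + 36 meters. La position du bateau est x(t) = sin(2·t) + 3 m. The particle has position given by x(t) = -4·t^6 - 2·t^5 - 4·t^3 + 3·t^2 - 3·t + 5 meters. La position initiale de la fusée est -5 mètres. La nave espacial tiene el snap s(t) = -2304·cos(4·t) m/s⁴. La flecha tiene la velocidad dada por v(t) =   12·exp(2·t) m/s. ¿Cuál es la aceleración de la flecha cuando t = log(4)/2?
Debemos derivar nuestra ecuación de la velocidad v(t) = 12·exp(2·t) 1 vez. La derivada de la velocidad da la aceleración: a(t) = 24·exp(2·t). De la ecuación de la aceleración a(t) = 24·exp(2·t), sustituimos t = log(4)/2 para obtener a = 96.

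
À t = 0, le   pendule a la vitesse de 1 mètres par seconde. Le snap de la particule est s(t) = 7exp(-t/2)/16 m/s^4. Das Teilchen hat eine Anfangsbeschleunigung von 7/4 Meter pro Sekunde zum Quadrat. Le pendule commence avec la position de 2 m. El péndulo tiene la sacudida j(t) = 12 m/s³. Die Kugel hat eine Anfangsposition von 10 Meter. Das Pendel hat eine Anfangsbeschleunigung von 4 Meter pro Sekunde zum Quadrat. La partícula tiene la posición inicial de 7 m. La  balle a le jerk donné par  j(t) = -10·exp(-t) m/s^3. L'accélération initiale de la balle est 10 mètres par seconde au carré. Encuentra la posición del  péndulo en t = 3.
Necesitamos integrar nuestra ecuación de la sacudida j(t) = 12 3 veces. Tomando ∫j(t)dt y aplicando a(0) = 4, encontramos a(t) = 12·t + 4. La integral de la aceleración es la velocidad. Usando v(0) = 1, obtenemos v(t) = 6·t^2 + 4·t + 1. Integrando la velocidad y usando la condición inicial x(0) = 2, obtenemos x(t) = 2·t^3 + 2·t^2 + t + 2. De la ecuación de la posición x(t) = 2·t^3 + 2·t^2 + t + 2, sustituimos t = 3 para obtener x = 77.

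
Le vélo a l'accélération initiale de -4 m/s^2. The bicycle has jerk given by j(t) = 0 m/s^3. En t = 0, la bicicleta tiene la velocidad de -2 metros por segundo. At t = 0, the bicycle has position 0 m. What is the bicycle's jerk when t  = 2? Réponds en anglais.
From the given jerk equation j(t) = 0, we substitute t = 2 to get j = 0.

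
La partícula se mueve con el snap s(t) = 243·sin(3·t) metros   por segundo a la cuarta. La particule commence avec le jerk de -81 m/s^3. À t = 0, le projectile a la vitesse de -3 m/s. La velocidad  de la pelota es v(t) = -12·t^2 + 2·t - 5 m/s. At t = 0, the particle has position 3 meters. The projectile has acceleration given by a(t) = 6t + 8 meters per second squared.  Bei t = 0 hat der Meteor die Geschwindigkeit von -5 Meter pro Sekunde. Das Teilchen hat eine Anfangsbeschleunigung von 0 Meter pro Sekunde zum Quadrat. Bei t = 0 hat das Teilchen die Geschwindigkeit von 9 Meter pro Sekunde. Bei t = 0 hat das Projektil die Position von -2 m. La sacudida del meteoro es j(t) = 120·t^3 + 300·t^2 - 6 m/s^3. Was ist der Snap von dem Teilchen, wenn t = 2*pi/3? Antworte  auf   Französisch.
Nous avons le snap s(t) = 243·sin(3·t). En substituant t = 2*pi/3: s(2*pi/3) = 0.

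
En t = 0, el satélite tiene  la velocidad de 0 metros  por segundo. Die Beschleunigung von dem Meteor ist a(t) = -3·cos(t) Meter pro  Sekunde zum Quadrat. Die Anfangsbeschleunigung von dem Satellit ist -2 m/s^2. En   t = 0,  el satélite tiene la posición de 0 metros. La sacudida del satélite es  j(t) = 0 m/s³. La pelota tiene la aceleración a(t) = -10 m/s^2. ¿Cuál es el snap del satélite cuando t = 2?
Debemos derivar nuestra ecuación de la sacudida j(t) = 0 1 vez. Tomando d/dt de j(t), encontramos s(t) = 0. Tenemos el snap s(t) = 0. Sustituyendo t = 2: s(2) = 0.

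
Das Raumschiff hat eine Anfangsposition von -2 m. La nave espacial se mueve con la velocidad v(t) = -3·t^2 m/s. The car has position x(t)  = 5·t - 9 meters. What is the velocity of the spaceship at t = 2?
From the given velocity equation v(t) = -3·t^2, we substitute t = 2 to get v = -12.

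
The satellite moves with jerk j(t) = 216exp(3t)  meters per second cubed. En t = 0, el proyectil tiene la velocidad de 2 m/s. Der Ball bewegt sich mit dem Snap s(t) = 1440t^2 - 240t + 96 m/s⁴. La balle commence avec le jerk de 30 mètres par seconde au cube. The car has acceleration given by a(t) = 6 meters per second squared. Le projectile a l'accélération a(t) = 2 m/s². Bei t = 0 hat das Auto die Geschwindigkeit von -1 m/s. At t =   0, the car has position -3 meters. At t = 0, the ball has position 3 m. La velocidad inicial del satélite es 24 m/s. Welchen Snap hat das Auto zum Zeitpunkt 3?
Wir müssen unsere Gleichung für die Beschleunigung a(t) = 6 2-mal ableiten. Durch Ableiten von der Beschleunigung erhalten wir den Ruck: j(t) = 0. Mit d/dt von j(t) finden wir s(t) = 0. Aus der Gleichung für den Snap s(t) = 0, setzen wir t = 3 ein und erhalten s = 0.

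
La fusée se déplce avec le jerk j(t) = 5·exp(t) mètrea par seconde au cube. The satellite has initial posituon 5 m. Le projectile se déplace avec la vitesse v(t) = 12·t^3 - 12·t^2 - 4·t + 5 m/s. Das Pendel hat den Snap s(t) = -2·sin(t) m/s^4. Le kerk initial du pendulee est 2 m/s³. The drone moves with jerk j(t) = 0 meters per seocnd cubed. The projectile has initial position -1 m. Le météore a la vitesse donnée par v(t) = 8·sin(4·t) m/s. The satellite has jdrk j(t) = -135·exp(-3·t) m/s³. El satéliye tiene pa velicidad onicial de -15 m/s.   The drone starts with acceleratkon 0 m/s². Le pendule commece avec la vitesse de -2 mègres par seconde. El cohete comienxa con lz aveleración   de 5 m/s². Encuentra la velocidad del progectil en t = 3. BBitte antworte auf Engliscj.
Using v(t) = 12·t^3 - 12·t^2 - 4·t + 5 and substituting t = 3, we find v = 209.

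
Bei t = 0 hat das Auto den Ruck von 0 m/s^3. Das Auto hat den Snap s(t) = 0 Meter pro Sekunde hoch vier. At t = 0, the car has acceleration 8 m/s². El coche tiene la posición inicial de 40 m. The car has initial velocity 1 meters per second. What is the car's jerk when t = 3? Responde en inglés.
To solve this, we need to take 1 integral of our snap equation s(t) = 0. Taking ∫s(t)dt and applying j(0) = 0, we find j(t) = 0. Using j(t) = 0 and substituting t = 3, we find j = 0.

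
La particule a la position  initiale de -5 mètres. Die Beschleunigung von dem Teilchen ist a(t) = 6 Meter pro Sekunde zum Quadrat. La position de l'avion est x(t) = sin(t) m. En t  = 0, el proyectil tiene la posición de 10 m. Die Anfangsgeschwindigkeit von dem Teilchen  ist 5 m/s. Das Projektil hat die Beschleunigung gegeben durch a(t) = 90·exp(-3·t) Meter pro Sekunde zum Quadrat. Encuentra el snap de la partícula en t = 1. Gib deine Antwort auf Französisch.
Nous devons dériver notre équation de l'accélération a(t) = 6 2 fois. La dérivée de l'accélération donne le jerk: j(t) = 0. En prenant d/dt de j(t), nous trouvons s(t) = 0. Nous avons le snap s(t) = 0. En substituant t = 1: s(1) = 0.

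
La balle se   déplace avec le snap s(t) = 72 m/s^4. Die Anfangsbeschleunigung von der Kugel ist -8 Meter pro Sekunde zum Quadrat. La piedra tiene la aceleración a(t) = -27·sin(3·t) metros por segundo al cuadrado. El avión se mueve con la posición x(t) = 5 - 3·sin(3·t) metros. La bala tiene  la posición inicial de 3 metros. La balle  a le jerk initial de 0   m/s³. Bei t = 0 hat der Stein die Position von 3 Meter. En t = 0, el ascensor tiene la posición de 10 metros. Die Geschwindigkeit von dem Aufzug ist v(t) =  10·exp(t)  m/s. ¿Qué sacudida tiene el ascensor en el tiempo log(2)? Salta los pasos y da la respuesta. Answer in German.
j(log(2)) = 20.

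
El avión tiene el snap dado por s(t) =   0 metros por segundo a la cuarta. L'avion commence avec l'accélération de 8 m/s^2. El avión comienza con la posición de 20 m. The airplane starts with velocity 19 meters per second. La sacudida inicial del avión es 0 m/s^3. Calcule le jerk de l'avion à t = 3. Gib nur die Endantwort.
La réponse est 0.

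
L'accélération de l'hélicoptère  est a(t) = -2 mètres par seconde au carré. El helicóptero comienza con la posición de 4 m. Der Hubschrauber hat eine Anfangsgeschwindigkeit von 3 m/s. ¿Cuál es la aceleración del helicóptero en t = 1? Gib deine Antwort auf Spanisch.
Tenemos la aceleración a(t) = -2. Sustituyendo t = 1: a(1) = -2.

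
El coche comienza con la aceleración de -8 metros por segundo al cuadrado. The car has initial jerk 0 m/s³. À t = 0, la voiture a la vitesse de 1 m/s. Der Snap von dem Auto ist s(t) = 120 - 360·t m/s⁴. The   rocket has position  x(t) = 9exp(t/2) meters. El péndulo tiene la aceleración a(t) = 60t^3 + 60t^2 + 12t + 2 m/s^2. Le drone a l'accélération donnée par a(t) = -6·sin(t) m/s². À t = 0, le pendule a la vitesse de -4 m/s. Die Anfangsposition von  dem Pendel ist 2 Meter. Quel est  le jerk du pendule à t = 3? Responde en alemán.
Um dies zu lösen, müssen wir 1 Ableitung unserer Gleichung für die Beschleunigung a(t) = 60·t^3 + 60·t^2 + 12·t + 2 nehmen. Mit d/dt von a(t) finden wir j(t) = 180·t^2 + 120·t + 12. Aus der Gleichung für den Ruck j(t) = 180·t^2 + 120·t + 12, setzen wir t = 3 ein und erhalten j = 1992.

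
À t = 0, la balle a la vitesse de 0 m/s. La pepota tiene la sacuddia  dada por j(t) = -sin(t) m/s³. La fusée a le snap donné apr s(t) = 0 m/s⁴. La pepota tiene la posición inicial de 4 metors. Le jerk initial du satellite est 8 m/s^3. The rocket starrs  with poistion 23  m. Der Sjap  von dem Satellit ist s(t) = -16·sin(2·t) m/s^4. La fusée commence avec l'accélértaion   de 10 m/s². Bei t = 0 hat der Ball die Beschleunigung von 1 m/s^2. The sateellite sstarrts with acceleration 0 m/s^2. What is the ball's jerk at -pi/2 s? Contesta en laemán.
Aus der Gleichung für den Ruck j(t) = -sin(t), setzen wir t = -pi/2 ein und erhalten j = 1.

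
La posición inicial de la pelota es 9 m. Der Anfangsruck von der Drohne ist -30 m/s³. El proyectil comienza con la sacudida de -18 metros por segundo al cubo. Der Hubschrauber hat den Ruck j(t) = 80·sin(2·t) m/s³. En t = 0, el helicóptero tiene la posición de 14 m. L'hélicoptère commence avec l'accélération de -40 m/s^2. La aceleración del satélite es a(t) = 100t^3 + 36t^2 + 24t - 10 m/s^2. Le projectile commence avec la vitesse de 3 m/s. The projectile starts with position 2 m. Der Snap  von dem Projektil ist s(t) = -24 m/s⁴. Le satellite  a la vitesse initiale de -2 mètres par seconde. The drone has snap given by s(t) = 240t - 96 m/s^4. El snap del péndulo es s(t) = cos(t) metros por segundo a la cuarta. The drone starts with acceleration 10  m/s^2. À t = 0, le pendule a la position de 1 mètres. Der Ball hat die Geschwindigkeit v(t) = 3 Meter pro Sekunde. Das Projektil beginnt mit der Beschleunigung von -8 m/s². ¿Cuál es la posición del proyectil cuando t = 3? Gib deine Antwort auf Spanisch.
Debemos encontrar la integral de nuestra ecuación del snap s(t) = -24 4 veces. La integral del snap, con j(0) = -18, da la sacudida: j(t) = -24·t - 18. La integral de la sacudida es la aceleración. Usando a(0) = -8, obtenemos a(t) = -12·t^2 - 18·t - 8. Integrando la aceleración y usando la condición inicial v(0) = 3, obtenemos v(t) = -4·t^3 - 9·t^2 - 8·t + 3. Tomando ∫v(t)dt y aplicando x(0) = 2, encontramos x(t) = -t^4 - 3·t^3 - 4·t^2 + 3·t + 2. Usando x(t) = -t^4 - 3·t^3 - 4·t^2 + 3·t + 2 y sustituyendo t = 3, encontramos x = -187.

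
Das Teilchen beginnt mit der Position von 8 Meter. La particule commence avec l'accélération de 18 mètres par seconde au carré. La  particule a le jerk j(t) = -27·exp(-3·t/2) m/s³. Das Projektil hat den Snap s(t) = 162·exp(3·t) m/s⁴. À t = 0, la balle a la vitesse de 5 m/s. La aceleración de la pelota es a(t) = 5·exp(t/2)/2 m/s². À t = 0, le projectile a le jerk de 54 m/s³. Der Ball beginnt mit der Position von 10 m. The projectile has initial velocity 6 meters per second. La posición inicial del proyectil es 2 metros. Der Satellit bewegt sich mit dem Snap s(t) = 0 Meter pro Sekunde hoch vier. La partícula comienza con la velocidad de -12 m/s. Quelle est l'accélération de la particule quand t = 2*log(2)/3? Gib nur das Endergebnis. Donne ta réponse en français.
a(2*log(2)/3) = 9.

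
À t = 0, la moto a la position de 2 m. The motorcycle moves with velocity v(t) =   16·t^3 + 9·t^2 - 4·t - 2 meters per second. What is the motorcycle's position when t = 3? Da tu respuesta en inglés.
To solve this, we need to take 1 antiderivative of our velocity equation v(t) = 16·t^3 + 9·t^2 - 4·t - 2. Integrating velocity and using the initial condition x(0) = 2, we get x(t) = 4·t^4 + 3·t^3 - 2·t^2 - 2·t + 2. We have position x(t) = 4·t^4 + 3·t^3 - 2·t^2 - 2·t + 2. Substituting t = 3: x(3) = 383.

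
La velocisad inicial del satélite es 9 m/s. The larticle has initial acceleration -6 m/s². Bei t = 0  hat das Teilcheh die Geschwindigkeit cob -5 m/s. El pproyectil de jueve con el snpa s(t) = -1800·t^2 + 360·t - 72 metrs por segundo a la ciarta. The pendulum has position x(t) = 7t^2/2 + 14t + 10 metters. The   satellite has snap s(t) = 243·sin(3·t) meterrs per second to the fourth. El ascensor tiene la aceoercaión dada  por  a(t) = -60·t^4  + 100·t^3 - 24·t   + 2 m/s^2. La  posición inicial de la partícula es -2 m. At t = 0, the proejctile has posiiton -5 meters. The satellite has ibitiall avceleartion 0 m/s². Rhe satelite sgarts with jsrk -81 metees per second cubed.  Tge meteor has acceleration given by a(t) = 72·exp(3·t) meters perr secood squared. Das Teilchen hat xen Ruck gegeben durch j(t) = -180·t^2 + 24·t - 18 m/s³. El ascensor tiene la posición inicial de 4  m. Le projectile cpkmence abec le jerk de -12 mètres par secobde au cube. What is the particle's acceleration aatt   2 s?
We must find the antiderivative of our jerk equation j(t) = -180·t^2 + 24·t - 18 1 time. Finding the antiderivative of j(t) and using a(0) = -6: a(t) = -60·t^3 + 12·t^2 - 18·t - 6. From the given acceleration equation a(t) = -60·t^3 + 12·t^2 - 18·t - 6, we substitute t = 2 to get a = -474.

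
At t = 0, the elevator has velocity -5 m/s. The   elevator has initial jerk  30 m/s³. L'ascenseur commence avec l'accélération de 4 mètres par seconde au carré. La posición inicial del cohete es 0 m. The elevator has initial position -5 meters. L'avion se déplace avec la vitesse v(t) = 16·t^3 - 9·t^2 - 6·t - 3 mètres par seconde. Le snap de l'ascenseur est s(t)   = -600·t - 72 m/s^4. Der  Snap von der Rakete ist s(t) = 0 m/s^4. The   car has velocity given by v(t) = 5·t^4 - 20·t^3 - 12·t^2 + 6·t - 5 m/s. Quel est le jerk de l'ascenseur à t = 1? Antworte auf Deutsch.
Wir müssen die Stammfunktion unserer Gleichung für den Snap s(t) = -600·t - 72 1-mal finden. Das Integral von dem Snap ist der Ruck. Mit j(0) = 30 erhalten wir j(t) = -300·t^2 - 72·t + 30. Mit j(t) = -300·t^2 - 72·t + 30 und Einsetzen von t = 1, finden wir j = -342.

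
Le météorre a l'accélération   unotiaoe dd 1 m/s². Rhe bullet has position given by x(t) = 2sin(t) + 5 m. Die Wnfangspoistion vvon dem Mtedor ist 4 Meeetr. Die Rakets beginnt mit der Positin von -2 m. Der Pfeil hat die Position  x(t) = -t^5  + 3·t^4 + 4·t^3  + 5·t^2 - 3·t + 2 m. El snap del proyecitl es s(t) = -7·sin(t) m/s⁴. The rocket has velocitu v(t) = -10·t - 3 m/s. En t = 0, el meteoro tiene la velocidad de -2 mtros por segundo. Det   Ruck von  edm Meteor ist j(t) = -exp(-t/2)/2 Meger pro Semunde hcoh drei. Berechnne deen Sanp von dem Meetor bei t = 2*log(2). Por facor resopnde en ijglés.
To solve this, we need to take 1 derivative of our jerk equation j(t) = -exp(-t/2)/2. The derivative of jerk gives snap: s(t) = exp(-t/2)/4. From the given snap equation s(t) = exp(-t/2)/4, we substitute t = 2*log(2) to get s = 1/8.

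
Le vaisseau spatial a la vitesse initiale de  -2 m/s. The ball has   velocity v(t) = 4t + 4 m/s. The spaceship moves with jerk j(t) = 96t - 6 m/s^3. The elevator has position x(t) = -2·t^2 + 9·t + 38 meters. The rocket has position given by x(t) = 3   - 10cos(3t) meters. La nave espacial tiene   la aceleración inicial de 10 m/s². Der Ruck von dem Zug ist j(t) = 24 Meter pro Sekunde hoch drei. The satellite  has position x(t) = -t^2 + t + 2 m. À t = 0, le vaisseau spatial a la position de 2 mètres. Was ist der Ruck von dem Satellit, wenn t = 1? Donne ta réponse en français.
Pour résoudre ceci, nous devons prendre 3 dérivées de notre équation de la position x(t) = -t^2 + t + 2. La dérivée de la position donne la vitesse: v(t) = 1 - 2·t. En prenant d/dt de v(t), nous trouvons a(t) = -2. En dérivant l'accélération, nous obtenons le jerk: j(t) = 0. Nous avons le jerk j(t) = 0. En substituant t = 1: j(1) = 0.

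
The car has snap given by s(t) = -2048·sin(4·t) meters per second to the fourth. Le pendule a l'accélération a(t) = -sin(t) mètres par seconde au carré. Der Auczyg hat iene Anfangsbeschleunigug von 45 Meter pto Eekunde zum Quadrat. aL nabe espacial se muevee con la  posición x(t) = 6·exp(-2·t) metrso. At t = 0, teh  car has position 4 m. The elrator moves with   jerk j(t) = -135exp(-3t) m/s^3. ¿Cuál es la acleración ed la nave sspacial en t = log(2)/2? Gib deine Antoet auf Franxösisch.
Nous devons dériver notre équation de la position x(t) = 6·exp(-2·t) 2 fois. En dérivant la position, nous obtenons la vitesse: v(t) = -12·exp(-2·t). En prenant d/dt de v(t), nous trouvons a(t) = 24·exp(-2·t). De l'équation de l'accélération a(t) = 24·exp(-2·t), nous substituons t = log(2)/2 pour obtenir a = 12.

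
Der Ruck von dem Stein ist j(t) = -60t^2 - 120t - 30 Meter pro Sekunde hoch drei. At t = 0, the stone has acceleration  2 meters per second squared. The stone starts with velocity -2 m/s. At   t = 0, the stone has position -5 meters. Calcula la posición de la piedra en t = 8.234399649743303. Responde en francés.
En partant du jerk j(t) = -60·t^2 - 120·t - 30, nous prenons 3 intégrales. L'intégrale du jerk est l'accélération. En utilisant a(0) = 2, nous obtenons a(t) = -20·t^3 - 60·t^2 - 30·t + 2. La primitive de l'accélération est la vitesse. En utilisant v(0) = -2, nous obtenons v(t) = -5·t^4 - 20·t^3 - 15·t^2 + 2·t - 2. En intégrant la vitesse et en utilisant la condition initiale x(0) = -5, nous obtenons x(t) = -t^5 - 5·t^4 - 5·t^3 + t^2 - 2·t - 5. Nous avons la position x(t) = -t^5 - 5·t^4 - 5·t^3 + t^2 - 2·t - 5. En substituant t = 8.234399649743303: x(8.234399649743303) = -63591.3415250718.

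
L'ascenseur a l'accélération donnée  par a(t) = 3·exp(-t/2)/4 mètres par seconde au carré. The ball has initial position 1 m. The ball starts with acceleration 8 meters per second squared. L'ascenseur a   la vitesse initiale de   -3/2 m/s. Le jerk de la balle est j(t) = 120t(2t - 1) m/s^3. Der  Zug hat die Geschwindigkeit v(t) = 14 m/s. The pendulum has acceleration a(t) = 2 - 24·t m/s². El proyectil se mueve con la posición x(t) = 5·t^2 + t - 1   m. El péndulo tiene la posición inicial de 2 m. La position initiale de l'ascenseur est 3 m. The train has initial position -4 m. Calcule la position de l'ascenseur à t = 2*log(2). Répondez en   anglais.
Starting from acceleration a(t) = 3·exp(-t/2)/4, we take 2 integrals. The antiderivative of acceleration, with v(0) = -3/2, gives velocity: v(t) = -3·exp(-t/2)/2. Taking ∫v(t)dt and applying x(0) = 3, we find x(t) = 3·exp(-t/2). Using x(t) = 3·exp(-t/2) and substituting t = 2*log(2), we find x = 3/2.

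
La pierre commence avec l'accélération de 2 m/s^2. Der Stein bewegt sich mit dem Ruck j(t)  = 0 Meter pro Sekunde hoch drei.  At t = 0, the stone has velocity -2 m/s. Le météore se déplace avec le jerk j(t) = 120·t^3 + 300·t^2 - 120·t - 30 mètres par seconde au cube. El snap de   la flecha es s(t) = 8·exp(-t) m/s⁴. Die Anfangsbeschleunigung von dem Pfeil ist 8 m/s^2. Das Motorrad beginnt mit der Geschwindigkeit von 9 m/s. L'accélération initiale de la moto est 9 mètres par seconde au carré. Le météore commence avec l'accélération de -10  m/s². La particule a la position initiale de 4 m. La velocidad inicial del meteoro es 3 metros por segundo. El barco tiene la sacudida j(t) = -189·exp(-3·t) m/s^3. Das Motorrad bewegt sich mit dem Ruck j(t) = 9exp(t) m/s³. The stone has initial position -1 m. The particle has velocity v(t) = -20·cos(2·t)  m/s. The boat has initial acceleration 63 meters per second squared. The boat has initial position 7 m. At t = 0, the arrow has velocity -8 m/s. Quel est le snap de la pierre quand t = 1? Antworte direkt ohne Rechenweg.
s(1) = 0.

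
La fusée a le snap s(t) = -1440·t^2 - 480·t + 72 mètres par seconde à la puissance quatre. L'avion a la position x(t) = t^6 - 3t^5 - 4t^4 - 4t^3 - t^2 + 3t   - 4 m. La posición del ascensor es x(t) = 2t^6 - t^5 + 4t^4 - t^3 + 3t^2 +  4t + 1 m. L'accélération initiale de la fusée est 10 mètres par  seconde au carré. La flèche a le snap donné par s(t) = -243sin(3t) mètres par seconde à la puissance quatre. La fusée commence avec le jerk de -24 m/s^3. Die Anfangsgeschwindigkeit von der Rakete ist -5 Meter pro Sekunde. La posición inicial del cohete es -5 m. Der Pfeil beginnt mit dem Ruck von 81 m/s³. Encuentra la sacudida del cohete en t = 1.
Debemos encontrar la integral de nuestra ecuación del snap s(t) = -1440·t^2 - 480·t + 72 1 vez. Tomando ∫s(t)dt y aplicando j(0) = -24, encontramos j(t) = -480·t^3 - 240·t^2 + 72·t - 24. Usando j(t) = -480·t^3 - 240·t^2 + 72·t - 24 y sustituyendo t = 1, encontramos j = -672.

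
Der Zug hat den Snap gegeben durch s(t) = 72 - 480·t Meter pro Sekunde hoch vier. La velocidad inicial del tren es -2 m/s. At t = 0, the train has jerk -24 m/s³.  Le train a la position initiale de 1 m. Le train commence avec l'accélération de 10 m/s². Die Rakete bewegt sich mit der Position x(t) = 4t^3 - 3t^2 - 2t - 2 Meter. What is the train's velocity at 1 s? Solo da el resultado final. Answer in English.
At t = 1, v = -12.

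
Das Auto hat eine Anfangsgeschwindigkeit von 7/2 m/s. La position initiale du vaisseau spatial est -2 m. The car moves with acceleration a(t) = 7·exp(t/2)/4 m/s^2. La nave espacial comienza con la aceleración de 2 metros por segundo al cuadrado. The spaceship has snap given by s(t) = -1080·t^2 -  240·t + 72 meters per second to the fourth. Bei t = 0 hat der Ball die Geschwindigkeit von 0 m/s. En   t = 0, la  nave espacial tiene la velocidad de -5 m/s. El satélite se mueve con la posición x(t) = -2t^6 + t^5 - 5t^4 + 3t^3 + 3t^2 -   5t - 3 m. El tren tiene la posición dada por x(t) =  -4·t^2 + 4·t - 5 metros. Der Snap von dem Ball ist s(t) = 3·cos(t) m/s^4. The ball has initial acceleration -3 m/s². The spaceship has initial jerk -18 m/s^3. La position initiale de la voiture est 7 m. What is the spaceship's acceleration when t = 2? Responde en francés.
Nous devons trouver l'intégrale de notre équation du snap s(t) = -1080·t^2 - 240·t + 72 2 fois. En prenant ∫s(t)dt et en appliquant j(0) = -18, nous trouvons j(t) = -360·t^3 - 120·t^2 + 72·t - 18. La primitive du jerk, avec a(0) = 2, donne l'accélération: a(t) = -90·t^4 - 40·t^3 + 36·t^2 - 18·t + 2. De l'équation de l'accélération a(t) = -90·t^4 - 40·t^3 + 36·t^2 - 18·t + 2, nous substituons t = 2 pour obtenir a = -1650.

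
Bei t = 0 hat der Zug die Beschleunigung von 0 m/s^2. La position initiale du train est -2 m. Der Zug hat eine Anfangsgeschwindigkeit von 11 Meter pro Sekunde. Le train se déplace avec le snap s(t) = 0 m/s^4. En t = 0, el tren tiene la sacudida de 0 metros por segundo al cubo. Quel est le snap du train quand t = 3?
Nous avons le snap s(t) = 0. En substituant t = 3: s(3) = 0.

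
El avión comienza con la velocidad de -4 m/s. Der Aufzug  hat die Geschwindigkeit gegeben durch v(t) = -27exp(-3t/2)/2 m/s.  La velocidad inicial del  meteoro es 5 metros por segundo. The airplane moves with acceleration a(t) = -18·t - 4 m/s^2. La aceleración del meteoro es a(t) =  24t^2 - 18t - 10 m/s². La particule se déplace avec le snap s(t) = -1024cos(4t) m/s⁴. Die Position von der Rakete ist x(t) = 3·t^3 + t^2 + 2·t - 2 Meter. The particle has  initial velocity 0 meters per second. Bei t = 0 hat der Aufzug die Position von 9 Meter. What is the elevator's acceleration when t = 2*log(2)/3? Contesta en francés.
Pour résoudre ceci, nous devons prendre 1 dérivée de notre équation de la vitesse v(t) = -27·exp(-3·t/2)/2. En prenant d/dt de v(t), nous trouvons a(t) = 81·exp(-3·t/2)/4. De l'équation de l'accélération a(t) = 81·exp(-3·t/2)/4, nous substituons t = 2*log(2)/3 pour obtenir a = 81/8.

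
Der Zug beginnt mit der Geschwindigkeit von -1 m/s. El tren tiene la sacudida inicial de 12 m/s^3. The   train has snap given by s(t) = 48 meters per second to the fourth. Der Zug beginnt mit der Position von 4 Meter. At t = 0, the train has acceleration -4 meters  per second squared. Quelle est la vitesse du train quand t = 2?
Nous devons intégrer notre équation du snap s(t) = 48 3 fois. La primitive du snap est le jerk. En utilisant j(0) = 12, nous obtenons j(t) = 48·t + 12. La primitive du jerk, avec a(0) = -4, donne l'accélération: a(t) = 24·t^2 + 12·t - 4. L'intégrale de l'accélération est la vitesse. En utilisant v(0) = -1, nous obtenons v(t) = 8·t^3 + 6·t^2 - 4·t - 1. En utilisant v(t) = 8·t^3 + 6·t^2 - 4·t - 1 et en substituant t = 2, nous trouvons v = 79.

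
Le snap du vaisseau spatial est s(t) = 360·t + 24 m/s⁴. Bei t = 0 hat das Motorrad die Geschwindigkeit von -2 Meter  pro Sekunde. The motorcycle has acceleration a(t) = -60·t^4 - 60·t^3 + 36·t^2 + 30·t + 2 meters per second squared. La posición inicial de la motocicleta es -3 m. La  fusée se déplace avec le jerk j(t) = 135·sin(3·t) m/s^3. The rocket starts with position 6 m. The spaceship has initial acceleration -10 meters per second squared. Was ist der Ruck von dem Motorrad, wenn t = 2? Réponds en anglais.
We must differentiate our acceleration equation a(t) = -60·t^4 - 60·t^3 + 36·t^2 + 30·t + 2 1 time. Taking d/dt of a(t), we find j(t) = -240·t^3 - 180·t^2 + 72·t + 30. We have jerk j(t) = -240·t^3 - 180·t^2 + 72·t + 30. Substituting t = 2: j(2) = -2466.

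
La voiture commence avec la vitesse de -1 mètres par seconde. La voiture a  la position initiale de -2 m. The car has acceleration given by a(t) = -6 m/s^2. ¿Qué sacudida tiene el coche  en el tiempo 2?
Para resolver esto, necesitamos tomar 1 derivada de nuestra ecuación de la aceleración a(t) = -6. La derivada de la aceleración da la sacudida: j(t) = 0. Tenemos la sacudida j(t) = 0. Sustituyendo t = 2: j(2) = 0.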